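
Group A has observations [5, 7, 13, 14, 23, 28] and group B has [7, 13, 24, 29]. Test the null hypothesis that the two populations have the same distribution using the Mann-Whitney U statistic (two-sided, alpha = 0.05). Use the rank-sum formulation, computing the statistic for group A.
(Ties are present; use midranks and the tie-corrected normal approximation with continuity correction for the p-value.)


Step 1: Combine and sort all 10 observations; assign midranks.
sorted (value, group): (5,X), (7,X), (7,Y), (13,X), (13,Y), (14,X), (23,X), (24,Y), (28,X), (29,Y)
ranks: 5->1, 7->2.5, 7->2.5, 13->4.5, 13->4.5, 14->6, 23->7, 24->8, 28->9, 29->10
Step 2: Rank sum for X: R1 = 1 + 2.5 + 4.5 + 6 + 7 + 9 = 30.
Step 3: U_X = R1 - n1(n1+1)/2 = 30 - 6*7/2 = 30 - 21 = 9.
       U_Y = n1*n2 - U_X = 24 - 9 = 15.
Step 4: Ties are present, so use the tie-corrected normal approximation (with continuity correction) for the p-value.
Step 5: p-value = 0.591778; compare to alpha = 0.05. fail to reject H0.

U_X = 9, p = 0.591778, fail to reject H0 at alpha = 0.05.


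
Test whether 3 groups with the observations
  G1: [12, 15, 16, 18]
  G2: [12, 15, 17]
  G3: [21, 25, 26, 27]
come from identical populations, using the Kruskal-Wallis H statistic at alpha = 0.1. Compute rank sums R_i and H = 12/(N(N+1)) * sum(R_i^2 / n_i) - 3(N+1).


Step 1: Combine all N = 11 observations and assign midranks.
sorted (value, group, rank): (12,G1,1.5), (12,G2,1.5), (15,G1,3.5), (15,G2,3.5), (16,G1,5), (17,G2,6), (18,G1,7), (21,G3,8), (25,G3,9), (26,G3,10), (27,G3,11)
Step 2: Sum ranks within each group.
R_1 = 17 (n_1 = 4)
R_2 = 11 (n_2 = 3)
R_3 = 38 (n_3 = 4)
Step 3: H = 12/(N(N+1)) * sum(R_i^2/n_i) - 3(N+1)
     = 12/(11*12) * (17^2/4 + 11^2/3 + 38^2/4) - 3*12
     = 0.090909 * 473.583 - 36
     = 7.053030.
Step 4: Ties present; correction factor C = 1 - 12/(11^3 - 11) = 0.990909. Corrected H = 7.053030 / 0.990909 = 7.117737.
Step 5: Under H0, H ~ chi^2(2); p-value = 0.028471.
Step 6: alpha = 0.1. reject H0.

H = 7.1177, df = 2, p = 0.028471, reject H0.


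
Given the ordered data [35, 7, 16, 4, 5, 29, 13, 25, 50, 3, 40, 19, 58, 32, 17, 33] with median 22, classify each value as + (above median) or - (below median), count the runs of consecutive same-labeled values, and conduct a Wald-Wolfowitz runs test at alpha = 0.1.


Step 1: Compute median = 22; label A = above, B = below.
Labels in order: ABBBBABAABABAABA  (n_A = 8, n_B = 8)
Step 2: Count runs R = 11.
Step 3: Under H0 (random ordering), E[R] = 2*n_A*n_B/(n_A+n_B) + 1 = 2*8*8/16 + 1 = 9.0000.
        Var[R] = 2*n_A*n_B*(2*n_A*n_B - n_A - n_B) / ((n_A+n_B)^2 * (n_A+n_B-1)) = 14336/3840 = 3.7333.
        SD[R] = 1.9322.
Step 4: Continuity-corrected z = (R - 0.5 - E[R]) / SD[R] = (11 - 0.5 - 9.0000) / 1.9322 = 0.7763.
Step 5: Two-sided p-value via normal approximation = 2*(1 - Phi(|z|)) = 0.437558.
Step 6: alpha = 0.1. fail to reject H0.

R = 11, z = 0.7763, p = 0.437558, fail to reject H0.


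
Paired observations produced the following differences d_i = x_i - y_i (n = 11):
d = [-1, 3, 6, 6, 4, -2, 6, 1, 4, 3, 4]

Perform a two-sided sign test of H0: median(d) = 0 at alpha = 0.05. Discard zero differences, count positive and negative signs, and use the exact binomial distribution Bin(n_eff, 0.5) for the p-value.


Step 1: Discard zero differences. Original n = 11; n_eff = number of nonzero differences = 11.
Nonzero differences (with sign): -1, +3, +6, +6, +4, -2, +6, +1, +4, +3, +4
Step 2: Count signs: positive = 9, negative = 2.
Step 3: Under H0: P(positive) = 0.5, so the number of positives S ~ Bin(11, 0.5).
Step 4: Two-sided exact p-value = sum of Bin(11,0.5) probabilities at or below the observed probability = 0.065430.
Step 5: alpha = 0.05. fail to reject H0.

n_eff = 11, pos = 9, neg = 2, p = 0.065430, fail to reject H0.


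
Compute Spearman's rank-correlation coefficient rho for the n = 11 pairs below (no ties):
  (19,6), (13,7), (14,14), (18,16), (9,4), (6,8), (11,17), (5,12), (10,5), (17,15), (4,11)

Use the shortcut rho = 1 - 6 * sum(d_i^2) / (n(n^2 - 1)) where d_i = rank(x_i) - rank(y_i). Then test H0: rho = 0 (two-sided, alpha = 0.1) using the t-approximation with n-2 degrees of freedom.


Step 1: Rank x and y separately (midranks; no ties here).
rank(x): 19->11, 13->7, 14->8, 18->10, 9->4, 6->3, 11->6, 5->2, 10->5, 17->9, 4->1
rank(y): 6->3, 7->4, 14->8, 16->10, 4->1, 8->5, 17->11, 12->7, 5->2, 15->9, 11->6
Step 2: d_i = R_x(i) - R_y(i); compute d_i^2.
  (11-3)^2=64, (7-4)^2=9, (8-8)^2=0, (10-10)^2=0, (4-1)^2=9, (3-5)^2=4, (6-11)^2=25, (2-7)^2=25, (5-2)^2=9, (9-9)^2=0, (1-6)^2=25
sum(d^2) = 170.
Step 3: rho = 1 - 6*170 / (11*(11^2 - 1)) = 1 - 1020/1320 = 0.227273.
Step 4: Under H0, t = rho * sqrt((n-2)/(1-rho^2)) = 0.7001 ~ t(9).
Step 5: Two-sided p-value from the t-distribution with 9 df = 0.501536.
Step 6: alpha = 0.1. fail to reject H0.

rho = 0.2273, p = 0.501536, fail to reject H0 at alpha = 0.1.


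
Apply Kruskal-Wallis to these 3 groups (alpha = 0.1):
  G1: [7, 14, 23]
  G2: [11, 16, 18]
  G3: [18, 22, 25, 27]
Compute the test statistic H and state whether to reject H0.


Step 1: Combine all N = 10 observations and assign midranks.
sorted (value, group, rank): (7,G1,1), (11,G2,2), (14,G1,3), (16,G2,4), (18,G2,5.5), (18,G3,5.5), (22,G3,7), (23,G1,8), (25,G3,9), (27,G3,10)
Step 2: Sum ranks within each group.
R_1 = 12 (n_1 = 3)
R_2 = 11.5 (n_2 = 3)
R_3 = 31.5 (n_3 = 4)
Step 3: H = 12/(N(N+1)) * sum(R_i^2/n_i) - 3(N+1)
     = 12/(10*11) * (12^2/3 + 11.5^2/3 + 31.5^2/4) - 3*11
     = 0.109091 * 340.146 - 33
     = 4.106818.
Step 4: Ties present; correction factor C = 1 - 6/(10^3 - 10) = 0.993939. Corrected H = 4.106818 / 0.993939 = 4.131860.
Step 5: Under H0, H ~ chi^2(2); p-value = 0.126700.
Step 6: alpha = 0.1. fail to reject H0.

H = 4.1319, df = 2, p = 0.126700, fail to reject H0.


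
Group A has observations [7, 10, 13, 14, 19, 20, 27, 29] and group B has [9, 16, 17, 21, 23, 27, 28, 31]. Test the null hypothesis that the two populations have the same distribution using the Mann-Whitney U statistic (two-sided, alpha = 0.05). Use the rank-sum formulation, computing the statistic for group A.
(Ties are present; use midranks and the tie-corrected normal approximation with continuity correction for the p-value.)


Step 1: Combine and sort all 16 observations; assign midranks.
sorted (value, group): (7,X), (9,Y), (10,X), (13,X), (14,X), (16,Y), (17,Y), (19,X), (20,X), (21,Y), (23,Y), (27,X), (27,Y), (28,Y), (29,X), (31,Y)
ranks: 7->1, 9->2, 10->3, 13->4, 14->5, 16->6, 17->7, 19->8, 20->9, 21->10, 23->11, 27->12.5, 27->12.5, 28->14, 29->15, 31->16
Step 2: Rank sum for X: R1 = 1 + 3 + 4 + 5 + 8 + 9 + 12.5 + 15 = 57.5.
Step 3: U_X = R1 - n1(n1+1)/2 = 57.5 - 8*9/2 = 57.5 - 36 = 21.5.
       U_Y = n1*n2 - U_X = 64 - 21.5 = 42.5.
Step 4: Ties are present, so use the tie-corrected normal approximation (with continuity correction) for the p-value.
Step 5: p-value = 0.293266; compare to alpha = 0.05. fail to reject H0.

U_X = 21.5, p = 0.293266, fail to reject H0 at alpha = 0.05.


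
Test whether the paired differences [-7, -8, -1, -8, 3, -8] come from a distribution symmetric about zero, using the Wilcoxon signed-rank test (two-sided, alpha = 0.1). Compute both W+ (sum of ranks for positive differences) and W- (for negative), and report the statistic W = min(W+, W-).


Step 1: Drop any zero differences (none here) and take |d_i|.
|d| = [7, 8, 1, 8, 3, 8]
Step 2: Midrank |d_i| (ties get averaged ranks).
ranks: |7|->3, |8|->5, |1|->1, |8|->5, |3|->2, |8|->5
Step 3: Attach original signs; sum ranks with positive sign and with negative sign.
W+ = 2 = 2
W- = 3 + 5 + 1 + 5 + 5 = 19
(Check: W+ + W- = 21 should equal n(n+1)/2 = 21.)
Step 4: Test statistic W = min(W+, W-) = 2.
Step 5: Ties in |d|, so use the tie-corrected normal approximation.
        E[W] = n(n+1)/4 = 6*7/4 = 10.5.
        Tie groups: |d|=8 (t=3); sum(t^3 - t) = 24.
        Var[W] = n(n+1)(2n+1)/24 - sum(t^3-t)/48 = 546/24 - 24/48 = 22.25.
        z = (W - E[W]) / sqrt(Var[W]) = (2 - 10.5) / 4.7170 = -1.8020.
        Two-sided p = 2*Phi(z) = 0.071546.
Step 6: alpha = 0.1. reject H0.

W+ = 2, W- = 19, W = min = 2, p = 0.071546, reject H0.


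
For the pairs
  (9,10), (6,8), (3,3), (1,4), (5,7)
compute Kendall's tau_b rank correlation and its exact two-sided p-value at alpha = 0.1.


Step 1: Enumerate the 10 unordered pairs (i,j) with i<j and classify each by sign(x_j-x_i) * sign(y_j-y_i).
  (1,2):dx=-3,dy=-2->C; (1,3):dx=-6,dy=-7->C; (1,4):dx=-8,dy=-6->C; (1,5):dx=-4,dy=-3->C
  (2,3):dx=-3,dy=-5->C; (2,4):dx=-5,dy=-4->C; (2,5):dx=-1,dy=-1->C; (3,4):dx=-2,dy=+1->D
  (3,5):dx=+2,dy=+4->C; (4,5):dx=+4,dy=+3->C
Step 2: C = 9, D = 1, total pairs = 10.
Step 3: tau = (C - D)/(n(n-1)/2) = (9 - 1)/10 = 0.800000.
Step 4: Exact two-sided p-value (enumerate n! = 120 permutations of y under H0): p = 0.083333.
Step 5: alpha = 0.1. reject H0.

tau_b = 0.8000 (C=9, D=1), p = 0.083333, reject H0.


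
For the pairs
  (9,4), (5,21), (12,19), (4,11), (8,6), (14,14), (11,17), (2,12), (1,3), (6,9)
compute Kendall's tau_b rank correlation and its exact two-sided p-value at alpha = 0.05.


Step 1: Enumerate the 45 unordered pairs (i,j) with i<j and classify each by sign(x_j-x_i) * sign(y_j-y_i).
  (1,2):dx=-4,dy=+17->D; (1,3):dx=+3,dy=+15->C; (1,4):dx=-5,dy=+7->D; (1,5):dx=-1,dy=+2->D
  (1,6):dx=+5,dy=+10->C; (1,7):dx=+2,dy=+13->C; (1,8):dx=-7,dy=+8->D; (1,9):dx=-8,dy=-1->C
  (1,10):dx=-3,dy=+5->D; (2,3):dx=+7,dy=-2->D; (2,4):dx=-1,dy=-10->C; (2,5):dx=+3,dy=-15->D
  (2,6):dx=+9,dy=-7->D; (2,7):dx=+6,dy=-4->D; (2,8):dx=-3,dy=-9->C; (2,9):dx=-4,dy=-18->C
  (2,10):dx=+1,dy=-12->D; (3,4):dx=-8,dy=-8->C; (3,5):dx=-4,dy=-13->C; (3,6):dx=+2,dy=-5->D
  (3,7):dx=-1,dy=-2->C; (3,8):dx=-10,dy=-7->C; (3,9):dx=-11,dy=-16->C; (3,10):dx=-6,dy=-10->C
  (4,5):dx=+4,dy=-5->D; (4,6):dx=+10,dy=+3->C; (4,7):dx=+7,dy=+6->C; (4,8):dx=-2,dy=+1->D
  (4,9):dx=-3,dy=-8->C; (4,10):dx=+2,dy=-2->D; (5,6):dx=+6,dy=+8->C; (5,7):dx=+3,dy=+11->C
  (5,8):dx=-6,dy=+6->D; (5,9):dx=-7,dy=-3->C; (5,10):dx=-2,dy=+3->D; (6,7):dx=-3,dy=+3->D
  (6,8):dx=-12,dy=-2->C; (6,9):dx=-13,dy=-11->C; (6,10):dx=-8,dy=-5->C; (7,8):dx=-9,dy=-5->C
  (7,9):dx=-10,dy=-14->C; (7,10):dx=-5,dy=-8->C; (8,9):dx=-1,dy=-9->C; (8,10):dx=+4,dy=-3->D
  (9,10):dx=+5,dy=+6->C
Step 2: C = 27, D = 18, total pairs = 45.
Step 3: tau = (C - D)/(n(n-1)/2) = (27 - 18)/45 = 0.200000.
Step 4: Exact two-sided p-value (enumerate n! = 3628800 permutations of y under H0): p = 0.484313.
Step 5: alpha = 0.05. fail to reject H0.

tau_b = 0.2000 (C=27, D=18), p = 0.484313, fail to reject H0.


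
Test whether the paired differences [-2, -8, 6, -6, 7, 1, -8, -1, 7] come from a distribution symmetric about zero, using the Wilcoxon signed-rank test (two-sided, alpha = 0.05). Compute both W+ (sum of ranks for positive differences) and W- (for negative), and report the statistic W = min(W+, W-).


Step 1: Drop any zero differences (none here) and take |d_i|.
|d| = [2, 8, 6, 6, 7, 1, 8, 1, 7]
Step 2: Midrank |d_i| (ties get averaged ranks).
ranks: |2|->3, |8|->8.5, |6|->4.5, |6|->4.5, |7|->6.5, |1|->1.5, |8|->8.5, |1|->1.5, |7|->6.5
Step 3: Attach original signs; sum ranks with positive sign and with negative sign.
W+ = 4.5 + 6.5 + 1.5 + 6.5 = 19
W- = 3 + 8.5 + 4.5 + 8.5 + 1.5 = 26
(Check: W+ + W- = 45 should equal n(n+1)/2 = 45.)
Step 4: Test statistic W = min(W+, W-) = 19.
Step 5: Ties in |d|, so use the tie-corrected normal approximation.
        E[W] = n(n+1)/4 = 9*10/4 = 22.5.
        Tie groups: |d|=1 (t=2), |d|=6 (t=2), |d|=7 (t=2), |d|=8 (t=2); sum(t^3 - t) = 24.
        Var[W] = n(n+1)(2n+1)/24 - sum(t^3-t)/48 = 1710/24 - 24/48 = 70.75.
        z = (W - E[W]) / sqrt(Var[W]) = (19 - 22.5) / 8.4113 = -0.4161.
        Two-sided p = 2*Phi(z) = 0.677332.
Step 6: alpha = 0.05. fail to reject H0.

W+ = 19, W- = 26, W = min = 19, p = 0.677332, fail to reject H0.


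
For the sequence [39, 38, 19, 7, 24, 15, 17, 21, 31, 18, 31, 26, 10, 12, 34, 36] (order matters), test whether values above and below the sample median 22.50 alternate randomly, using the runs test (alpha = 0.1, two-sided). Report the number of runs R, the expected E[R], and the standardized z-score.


Step 1: Compute median = 22.50; label A = above, B = below.
Labels in order: AABBABBBABAABBAA  (n_A = 8, n_B = 8)
Step 2: Count runs R = 9.
Step 3: Under H0 (random ordering), E[R] = 2*n_A*n_B/(n_A+n_B) + 1 = 2*8*8/16 + 1 = 9.0000.
        Var[R] = 2*n_A*n_B*(2*n_A*n_B - n_A - n_B) / ((n_A+n_B)^2 * (n_A+n_B-1)) = 14336/3840 = 3.7333.
        SD[R] = 1.9322.
Step 4: R = E[R], so z = 0 with no continuity correction.
Step 5: Two-sided p-value via normal approximation = 2*(1 - Phi(|z|)) = 1.000000.
Step 6: alpha = 0.1. fail to reject H0.

R = 9, z = 0.0000, p = 1.000000, fail to reject H0.


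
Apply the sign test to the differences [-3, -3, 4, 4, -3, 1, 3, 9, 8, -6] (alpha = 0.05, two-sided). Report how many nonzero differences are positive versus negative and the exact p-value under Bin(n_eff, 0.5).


Step 1: Discard zero differences. Original n = 10; n_eff = number of nonzero differences = 10.
Nonzero differences (with sign): -3, -3, +4, +4, -3, +1, +3, +9, +8, -6
Step 2: Count signs: positive = 6, negative = 4.
Step 3: Under H0: P(positive) = 0.5, so the number of positives S ~ Bin(10, 0.5).
Step 4: Two-sided exact p-value = sum of Bin(10,0.5) probabilities at or below the observed probability = 0.753906.
Step 5: alpha = 0.05. fail to reject H0.

n_eff = 10, pos = 6, neg = 4, p = 0.753906, fail to reject H0.


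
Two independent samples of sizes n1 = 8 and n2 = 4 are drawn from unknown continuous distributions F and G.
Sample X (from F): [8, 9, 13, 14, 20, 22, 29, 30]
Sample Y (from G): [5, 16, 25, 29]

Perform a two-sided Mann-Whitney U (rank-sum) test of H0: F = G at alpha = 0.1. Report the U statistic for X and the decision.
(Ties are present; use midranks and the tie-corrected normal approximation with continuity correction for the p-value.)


Step 1: Combine and sort all 12 observations; assign midranks.
sorted (value, group): (5,Y), (8,X), (9,X), (13,X), (14,X), (16,Y), (20,X), (22,X), (25,Y), (29,X), (29,Y), (30,X)
ranks: 5->1, 8->2, 9->3, 13->4, 14->5, 16->6, 20->7, 22->8, 25->9, 29->10.5, 29->10.5, 30->12
Step 2: Rank sum for X: R1 = 2 + 3 + 4 + 5 + 7 + 8 + 10.5 + 12 = 51.5.
Step 3: U_X = R1 - n1(n1+1)/2 = 51.5 - 8*9/2 = 51.5 - 36 = 15.5.
       U_Y = n1*n2 - U_X = 32 - 15.5 = 16.5.
Step 4: Ties are present, so use the tie-corrected normal approximation (with continuity correction) for the p-value.
Step 5: p-value = 1.000000; compare to alpha = 0.1. fail to reject H0.

U_X = 15.5, p = 1.000000, fail to reject H0 at alpha = 0.1.


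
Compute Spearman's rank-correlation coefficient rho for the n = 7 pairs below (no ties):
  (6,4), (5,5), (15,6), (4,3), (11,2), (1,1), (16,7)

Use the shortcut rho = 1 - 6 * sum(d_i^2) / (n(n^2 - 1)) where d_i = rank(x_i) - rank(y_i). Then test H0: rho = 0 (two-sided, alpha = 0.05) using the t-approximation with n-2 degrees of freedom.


Step 1: Rank x and y separately (midranks; no ties here).
rank(x): 6->4, 5->3, 15->6, 4->2, 11->5, 1->1, 16->7
rank(y): 4->4, 5->5, 6->6, 3->3, 2->2, 1->1, 7->7
Step 2: d_i = R_x(i) - R_y(i); compute d_i^2.
  (4-4)^2=0, (3-5)^2=4, (6-6)^2=0, (2-3)^2=1, (5-2)^2=9, (1-1)^2=0, (7-7)^2=0
sum(d^2) = 14.
Step 3: rho = 1 - 6*14 / (7*(7^2 - 1)) = 1 - 84/336 = 0.750000.
Step 4: Under H0, t = rho * sqrt((n-2)/(1-rho^2)) = 2.5355 ~ t(5).
Step 5: Two-sided p-value from the t-distribution with 5 df = 0.052181.
Step 6: alpha = 0.05. fail to reject H0.

rho = 0.7500, p = 0.052181, fail to reject H0 at alpha = 0.05.


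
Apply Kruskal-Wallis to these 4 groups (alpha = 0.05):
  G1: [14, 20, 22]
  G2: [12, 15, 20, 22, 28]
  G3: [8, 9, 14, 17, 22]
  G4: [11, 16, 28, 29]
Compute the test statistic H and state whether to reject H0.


Step 1: Combine all N = 17 observations and assign midranks.
sorted (value, group, rank): (8,G3,1), (9,G3,2), (11,G4,3), (12,G2,4), (14,G1,5.5), (14,G3,5.5), (15,G2,7), (16,G4,8), (17,G3,9), (20,G1,10.5), (20,G2,10.5), (22,G1,13), (22,G2,13), (22,G3,13), (28,G2,15.5), (28,G4,15.5), (29,G4,17)
Step 2: Sum ranks within each group.
R_1 = 29 (n_1 = 3)
R_2 = 50 (n_2 = 5)
R_3 = 30.5 (n_3 = 5)
R_4 = 43.5 (n_4 = 4)
Step 3: H = 12/(N(N+1)) * sum(R_i^2/n_i) - 3(N+1)
     = 12/(17*18) * (29^2/3 + 50^2/5 + 30.5^2/5 + 43.5^2/4) - 3*18
     = 0.039216 * 1439.45 - 54
     = 2.448856.
Step 4: Ties present; correction factor C = 1 - 42/(17^3 - 17) = 0.991422. Corrected H = 2.448856 / 0.991422 = 2.470045.
Step 5: Under H0, H ~ chi^2(3); p-value = 0.480729.
Step 6: alpha = 0.05. fail to reject H0.

H = 2.4700, df = 3, p = 0.480729, fail to reject H0.


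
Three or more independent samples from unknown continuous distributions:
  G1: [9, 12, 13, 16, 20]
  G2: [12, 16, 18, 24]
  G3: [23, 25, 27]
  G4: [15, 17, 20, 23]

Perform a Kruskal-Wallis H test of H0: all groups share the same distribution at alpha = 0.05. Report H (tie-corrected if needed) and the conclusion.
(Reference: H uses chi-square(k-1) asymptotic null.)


Step 1: Combine all N = 16 observations and assign midranks.
sorted (value, group, rank): (9,G1,1), (12,G1,2.5), (12,G2,2.5), (13,G1,4), (15,G4,5), (16,G1,6.5), (16,G2,6.5), (17,G4,8), (18,G2,9), (20,G1,10.5), (20,G4,10.5), (23,G3,12.5), (23,G4,12.5), (24,G2,14), (25,G3,15), (27,G3,16)
Step 2: Sum ranks within each group.
R_1 = 24.5 (n_1 = 5)
R_2 = 32 (n_2 = 4)
R_3 = 43.5 (n_3 = 3)
R_4 = 36 (n_4 = 4)
Step 3: H = 12/(N(N+1)) * sum(R_i^2/n_i) - 3(N+1)
     = 12/(16*17) * (24.5^2/5 + 32^2/4 + 43.5^2/3 + 36^2/4) - 3*17
     = 0.044118 * 1330.8 - 51
     = 7.711765.
Step 4: Ties present; correction factor C = 1 - 24/(16^3 - 16) = 0.994118. Corrected H = 7.711765 / 0.994118 = 7.757396.
Step 5: Under H0, H ~ chi^2(3); p-value = 0.051301.
Step 6: alpha = 0.05. fail to reject H0.

H = 7.7574, df = 3, p = 0.051301, fail to reject H0.


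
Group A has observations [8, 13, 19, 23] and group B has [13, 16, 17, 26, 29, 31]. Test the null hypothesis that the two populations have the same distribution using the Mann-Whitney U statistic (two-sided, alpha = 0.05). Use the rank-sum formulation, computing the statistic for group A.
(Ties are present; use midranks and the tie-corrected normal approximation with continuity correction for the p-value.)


Step 1: Combine and sort all 10 observations; assign midranks.
sorted (value, group): (8,X), (13,X), (13,Y), (16,Y), (17,Y), (19,X), (23,X), (26,Y), (29,Y), (31,Y)
ranks: 8->1, 13->2.5, 13->2.5, 16->4, 17->5, 19->6, 23->7, 26->8, 29->9, 31->10
Step 2: Rank sum for X: R1 = 1 + 2.5 + 6 + 7 = 16.5.
Step 3: U_X = R1 - n1(n1+1)/2 = 16.5 - 4*5/2 = 16.5 - 10 = 6.5.
       U_Y = n1*n2 - U_X = 24 - 6.5 = 17.5.
Step 4: Ties are present, so use the tie-corrected normal approximation (with continuity correction) for the p-value.
Step 5: p-value = 0.284958; compare to alpha = 0.05. fail to reject H0.

U_X = 6.5, p = 0.284958, fail to reject H0 at alpha = 0.05.


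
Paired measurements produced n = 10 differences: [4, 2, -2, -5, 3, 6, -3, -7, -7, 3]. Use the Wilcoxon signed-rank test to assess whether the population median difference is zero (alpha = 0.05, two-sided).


Step 1: Drop any zero differences (none here) and take |d_i|.
|d| = [4, 2, 2, 5, 3, 6, 3, 7, 7, 3]
Step 2: Midrank |d_i| (ties get averaged ranks).
ranks: |4|->6, |2|->1.5, |2|->1.5, |5|->7, |3|->4, |6|->8, |3|->4, |7|->9.5, |7|->9.5, |3|->4
Step 3: Attach original signs; sum ranks with positive sign and with negative sign.
W+ = 6 + 1.5 + 4 + 8 + 4 = 23.5
W- = 1.5 + 7 + 4 + 9.5 + 9.5 = 31.5
(Check: W+ + W- = 55 should equal n(n+1)/2 = 55.)
Step 4: Test statistic W = min(W+, W-) = 23.5.
Step 5: Ties in |d|, so use the tie-corrected normal approximation.
        E[W] = n(n+1)/4 = 10*11/4 = 27.5.
        Tie groups: |d|=2 (t=2), |d|=3 (t=3), |d|=7 (t=2); sum(t^3 - t) = 36.
        Var[W] = n(n+1)(2n+1)/24 - sum(t^3-t)/48 = 2310/24 - 36/48 = 95.5.
        z = (W - E[W]) / sqrt(Var[W]) = (23.5 - 27.5) / 9.7724 = -0.4093.
        Two-sided p = 2*Phi(z) = 0.682308.
Step 6: alpha = 0.05. fail to reject H0.

W+ = 23.5, W- = 31.5, W = min = 23.5, p = 0.682308, fail to reject H0.


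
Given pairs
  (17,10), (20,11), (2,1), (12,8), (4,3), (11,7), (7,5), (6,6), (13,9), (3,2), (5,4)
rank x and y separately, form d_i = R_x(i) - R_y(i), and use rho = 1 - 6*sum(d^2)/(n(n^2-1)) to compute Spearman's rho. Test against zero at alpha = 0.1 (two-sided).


Step 1: Rank x and y separately (midranks; no ties here).
rank(x): 17->10, 20->11, 2->1, 12->8, 4->3, 11->7, 7->6, 6->5, 13->9, 3->2, 5->4
rank(y): 10->10, 11->11, 1->1, 8->8, 3->3, 7->7, 5->5, 6->6, 9->9, 2->2, 4->4
Step 2: d_i = R_x(i) - R_y(i); compute d_i^2.
  (10-10)^2=0, (11-11)^2=0, (1-1)^2=0, (8-8)^2=0, (3-3)^2=0, (7-7)^2=0, (6-5)^2=1, (5-6)^2=1, (9-9)^2=0, (2-2)^2=0, (4-4)^2=0
sum(d^2) = 2.
Step 3: rho = 1 - 6*2 / (11*(11^2 - 1)) = 1 - 12/1320 = 0.990909.
Step 4: Under H0, t = rho * sqrt((n-2)/(1-rho^2)) = 22.0966 ~ t(9).
Step 5: Two-sided p-value from the t-distribution with 9 df = 0.000000.
Step 6: alpha = 0.1. reject H0.

rho = 0.9909, p = 0.000000, reject H0 at alpha = 0.1.


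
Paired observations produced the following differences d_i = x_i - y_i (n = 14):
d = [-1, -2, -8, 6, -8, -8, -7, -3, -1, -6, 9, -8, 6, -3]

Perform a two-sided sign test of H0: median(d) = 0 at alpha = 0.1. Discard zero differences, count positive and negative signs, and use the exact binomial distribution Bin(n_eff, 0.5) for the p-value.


Step 1: Discard zero differences. Original n = 14; n_eff = number of nonzero differences = 14.
Nonzero differences (with sign): -1, -2, -8, +6, -8, -8, -7, -3, -1, -6, +9, -8, +6, -3
Step 2: Count signs: positive = 3, negative = 11.
Step 3: Under H0: P(positive) = 0.5, so the number of positives S ~ Bin(14, 0.5).
Step 4: Two-sided exact p-value = sum of Bin(14,0.5) probabilities at or below the observed probability = 0.057373.
Step 5: alpha = 0.1. reject H0.

n_eff = 14, pos = 3, neg = 11, p = 0.057373, reject H0.


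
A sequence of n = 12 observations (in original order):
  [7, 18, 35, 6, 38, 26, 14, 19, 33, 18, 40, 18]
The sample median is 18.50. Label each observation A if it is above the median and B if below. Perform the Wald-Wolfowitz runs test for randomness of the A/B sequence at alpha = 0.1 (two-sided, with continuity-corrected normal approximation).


Step 1: Compute median = 18.50; label A = above, B = below.
Labels in order: BBABAABAABAB  (n_A = 6, n_B = 6)
Step 2: Count runs R = 9.
Step 3: Under H0 (random ordering), E[R] = 2*n_A*n_B/(n_A+n_B) + 1 = 2*6*6/12 + 1 = 7.0000.
        Var[R] = 2*n_A*n_B*(2*n_A*n_B - n_A - n_B) / ((n_A+n_B)^2 * (n_A+n_B-1)) = 4320/1584 = 2.7273.
        SD[R] = 1.6514.
Step 4: Continuity-corrected z = (R - 0.5 - E[R]) / SD[R] = (9 - 0.5 - 7.0000) / 1.6514 = 0.9083.
Step 5: Two-sided p-value via normal approximation = 2*(1 - Phi(|z|)) = 0.363722.
Step 6: alpha = 0.1. fail to reject H0.

R = 9, z = 0.9083, p = 0.363722, fail to reject H0.


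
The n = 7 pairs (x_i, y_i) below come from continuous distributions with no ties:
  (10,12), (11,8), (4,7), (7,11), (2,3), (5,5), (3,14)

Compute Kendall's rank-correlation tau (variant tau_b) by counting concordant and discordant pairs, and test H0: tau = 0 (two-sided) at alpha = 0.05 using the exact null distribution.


Step 1: Enumerate the 21 unordered pairs (i,j) with i<j and classify each by sign(x_j-x_i) * sign(y_j-y_i).
  (1,2):dx=+1,dy=-4->D; (1,3):dx=-6,dy=-5->C; (1,4):dx=-3,dy=-1->C; (1,5):dx=-8,dy=-9->C
  (1,6):dx=-5,dy=-7->C; (1,7):dx=-7,dy=+2->D; (2,3):dx=-7,dy=-1->C; (2,4):dx=-4,dy=+3->D
  (2,5):dx=-9,dy=-5->C; (2,6):dx=-6,dy=-3->C; (2,7):dx=-8,dy=+6->D; (3,4):dx=+3,dy=+4->C
  (3,5):dx=-2,dy=-4->C; (3,6):dx=+1,dy=-2->D; (3,7):dx=-1,dy=+7->D; (4,5):dx=-5,dy=-8->C
  (4,6):dx=-2,dy=-6->C; (4,7):dx=-4,dy=+3->D; (5,6):dx=+3,dy=+2->C; (5,7):dx=+1,dy=+11->C
  (6,7):dx=-2,dy=+9->D
Step 2: C = 13, D = 8, total pairs = 21.
Step 3: tau = (C - D)/(n(n-1)/2) = (13 - 8)/21 = 0.238095.
Step 4: Exact two-sided p-value (enumerate n! = 5040 permutations of y under H0): p = 0.561905.
Step 5: alpha = 0.05. fail to reject H0.

tau_b = 0.2381 (C=13, D=8), p = 0.561905, fail to reject H0.


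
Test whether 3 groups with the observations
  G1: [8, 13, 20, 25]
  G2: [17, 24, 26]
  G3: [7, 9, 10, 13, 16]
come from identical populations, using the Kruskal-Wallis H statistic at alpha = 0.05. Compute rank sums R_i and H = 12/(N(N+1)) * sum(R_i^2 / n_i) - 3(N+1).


Step 1: Combine all N = 12 observations and assign midranks.
sorted (value, group, rank): (7,G3,1), (8,G1,2), (9,G3,3), (10,G3,4), (13,G1,5.5), (13,G3,5.5), (16,G3,7), (17,G2,8), (20,G1,9), (24,G2,10), (25,G1,11), (26,G2,12)
Step 2: Sum ranks within each group.
R_1 = 27.5 (n_1 = 4)
R_2 = 30 (n_2 = 3)
R_3 = 20.5 (n_3 = 5)
Step 3: H = 12/(N(N+1)) * sum(R_i^2/n_i) - 3(N+1)
     = 12/(12*13) * (27.5^2/4 + 30^2/3 + 20.5^2/5) - 3*13
     = 0.076923 * 573.112 - 39
     = 5.085577.
Step 4: Ties present; correction factor C = 1 - 6/(12^3 - 12) = 0.996503. Corrected H = 5.085577 / 0.996503 = 5.103421.
Step 5: Under H0, H ~ chi^2(2); p-value = 0.077948.
Step 6: alpha = 0.05. fail to reject H0.

H = 5.1034, df = 2, p = 0.077948, fail to reject H0.


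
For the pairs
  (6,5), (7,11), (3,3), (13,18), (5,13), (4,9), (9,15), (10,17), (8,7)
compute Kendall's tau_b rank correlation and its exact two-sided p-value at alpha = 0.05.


Step 1: Enumerate the 36 unordered pairs (i,j) with i<j and classify each by sign(x_j-x_i) * sign(y_j-y_i).
  (1,2):dx=+1,dy=+6->C; (1,3):dx=-3,dy=-2->C; (1,4):dx=+7,dy=+13->C; (1,5):dx=-1,dy=+8->D
  (1,6):dx=-2,dy=+4->D; (1,7):dx=+3,dy=+10->C; (1,8):dx=+4,dy=+12->C; (1,9):dx=+2,dy=+2->C
  (2,3):dx=-4,dy=-8->C; (2,4):dx=+6,dy=+7->C; (2,5):dx=-2,dy=+2->D; (2,6):dx=-3,dy=-2->C
  (2,7):dx=+2,dy=+4->C; (2,8):dx=+3,dy=+6->C; (2,9):dx=+1,dy=-4->D; (3,4):dx=+10,dy=+15->C
  (3,5):dx=+2,dy=+10->C; (3,6):dx=+1,dy=+6->C; (3,7):dx=+6,dy=+12->C; (3,8):dx=+7,dy=+14->C
  (3,9):dx=+5,dy=+4->C; (4,5):dx=-8,dy=-5->C; (4,6):dx=-9,dy=-9->C; (4,7):dx=-4,dy=-3->C
  (4,8):dx=-3,dy=-1->C; (4,9):dx=-5,dy=-11->C; (5,6):dx=-1,dy=-4->C; (5,7):dx=+4,dy=+2->C
  (5,8):dx=+5,dy=+4->C; (5,9):dx=+3,dy=-6->D; (6,7):dx=+5,dy=+6->C; (6,8):dx=+6,dy=+8->C
  (6,9):dx=+4,dy=-2->D; (7,8):dx=+1,dy=+2->C; (7,9):dx=-1,dy=-8->C; (8,9):dx=-2,dy=-10->C
Step 2: C = 30, D = 6, total pairs = 36.
Step 3: tau = (C - D)/(n(n-1)/2) = (30 - 6)/36 = 0.666667.
Step 4: Exact two-sided p-value (enumerate n! = 362880 permutations of y under H0): p = 0.012665.
Step 5: alpha = 0.05. reject H0.

tau_b = 0.6667 (C=30, D=6), p = 0.012665, reject H0.


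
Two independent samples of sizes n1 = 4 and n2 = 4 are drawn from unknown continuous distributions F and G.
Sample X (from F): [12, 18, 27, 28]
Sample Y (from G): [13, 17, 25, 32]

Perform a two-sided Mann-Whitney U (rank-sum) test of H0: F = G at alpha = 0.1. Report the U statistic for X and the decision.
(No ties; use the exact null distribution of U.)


Step 1: Combine and sort all 8 observations; assign midranks.
sorted (value, group): (12,X), (13,Y), (17,Y), (18,X), (25,Y), (27,X), (28,X), (32,Y)
ranks: 12->1, 13->2, 17->3, 18->4, 25->5, 27->6, 28->7, 32->8
Step 2: Rank sum for X: R1 = 1 + 4 + 6 + 7 = 18.
Step 3: U_X = R1 - n1(n1+1)/2 = 18 - 4*5/2 = 18 - 10 = 8.
       U_Y = n1*n2 - U_X = 16 - 8 = 8.
Step 4: No ties, so the exact null distribution of U (based on enumerating the C(8,4) = 70 equally likely rank assignments) gives the two-sided p-value.
Step 5: p-value = 1.000000; compare to alpha = 0.1. fail to reject H0.

U_X = 8, p = 1.000000, fail to reject H0 at alpha = 0.1.


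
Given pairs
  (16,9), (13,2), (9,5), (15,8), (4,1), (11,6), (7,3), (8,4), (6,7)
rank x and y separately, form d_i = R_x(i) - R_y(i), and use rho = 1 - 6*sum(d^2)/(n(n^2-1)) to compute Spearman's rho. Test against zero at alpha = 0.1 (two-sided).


Step 1: Rank x and y separately (midranks; no ties here).
rank(x): 16->9, 13->7, 9->5, 15->8, 4->1, 11->6, 7->3, 8->4, 6->2
rank(y): 9->9, 2->2, 5->5, 8->8, 1->1, 6->6, 3->3, 4->4, 7->7
Step 2: d_i = R_x(i) - R_y(i); compute d_i^2.
  (9-9)^2=0, (7-2)^2=25, (5-5)^2=0, (8-8)^2=0, (1-1)^2=0, (6-6)^2=0, (3-3)^2=0, (4-4)^2=0, (2-7)^2=25
sum(d^2) = 50.
Step 3: rho = 1 - 6*50 / (9*(9^2 - 1)) = 1 - 300/720 = 0.583333.
Step 4: Under H0, t = rho * sqrt((n-2)/(1-rho^2)) = 1.9001 ~ t(7).
Step 5: Two-sided p-value from the t-distribution with 7 df = 0.099186.
Step 6: alpha = 0.1. reject H0.

rho = 0.5833, p = 0.099186, reject H0 at alpha = 0.1.


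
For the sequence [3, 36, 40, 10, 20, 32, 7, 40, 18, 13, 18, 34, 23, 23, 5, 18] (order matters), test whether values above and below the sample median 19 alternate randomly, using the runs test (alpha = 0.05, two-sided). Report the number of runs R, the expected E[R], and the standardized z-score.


Step 1: Compute median = 19; label A = above, B = below.
Labels in order: BAABAABABBBAAABB  (n_A = 8, n_B = 8)
Step 2: Count runs R = 9.
Step 3: Under H0 (random ordering), E[R] = 2*n_A*n_B/(n_A+n_B) + 1 = 2*8*8/16 + 1 = 9.0000.
        Var[R] = 2*n_A*n_B*(2*n_A*n_B - n_A - n_B) / ((n_A+n_B)^2 * (n_A+n_B-1)) = 14336/3840 = 3.7333.
        SD[R] = 1.9322.
Step 4: R = E[R], so z = 0 with no continuity correction.
Step 5: Two-sided p-value via normal approximation = 2*(1 - Phi(|z|)) = 1.000000.
Step 6: alpha = 0.05. fail to reject H0.

R = 9, z = 0.0000, p = 1.000000, fail to reject H0.


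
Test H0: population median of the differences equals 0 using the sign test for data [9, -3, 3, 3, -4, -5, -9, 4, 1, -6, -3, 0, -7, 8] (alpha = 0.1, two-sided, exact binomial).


Step 1: Discard zero differences. Original n = 14; n_eff = number of nonzero differences = 13.
Nonzero differences (with sign): +9, -3, +3, +3, -4, -5, -9, +4, +1, -6, -3, -7, +8
Step 2: Count signs: positive = 6, negative = 7.
Step 3: Under H0: P(positive) = 0.5, so the number of positives S ~ Bin(13, 0.5).
Step 4: Two-sided exact p-value = sum of Bin(13,0.5) probabilities at or below the observed probability = 1.000000.
Step 5: alpha = 0.1. fail to reject H0.

n_eff = 13, pos = 6, neg = 7, p = 1.000000, fail to reject H0.


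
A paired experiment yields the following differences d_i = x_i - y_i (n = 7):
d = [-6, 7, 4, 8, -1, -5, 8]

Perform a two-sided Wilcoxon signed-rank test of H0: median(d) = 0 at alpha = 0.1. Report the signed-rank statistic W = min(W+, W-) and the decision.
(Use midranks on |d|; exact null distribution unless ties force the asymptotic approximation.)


Step 1: Drop any zero differences (none here) and take |d_i|.
|d| = [6, 7, 4, 8, 1, 5, 8]
Step 2: Midrank |d_i| (ties get averaged ranks).
ranks: |6|->4, |7|->5, |4|->2, |8|->6.5, |1|->1, |5|->3, |8|->6.5
Step 3: Attach original signs; sum ranks with positive sign and with negative sign.
W+ = 5 + 2 + 6.5 + 6.5 = 20
W- = 4 + 1 + 3 = 8
(Check: W+ + W- = 28 should equal n(n+1)/2 = 28.)
Step 4: Test statistic W = min(W+, W-) = 8.
Step 5: Ties in |d|, so use the tie-corrected normal approximation.
        E[W] = n(n+1)/4 = 7*8/4 = 14.
        Tie groups: |d|=8 (t=2); sum(t^3 - t) = 6.
        Var[W] = n(n+1)(2n+1)/24 - sum(t^3-t)/48 = 840/24 - 6/48 = 34.875.
        z = (W - E[W]) / sqrt(Var[W]) = (8 - 14) / 5.9055 = -1.0160.
        Two-sided p = 2*Phi(z) = 0.309629.
Step 6: alpha = 0.1. fail to reject H0.

W+ = 20, W- = 8, W = min = 8, p = 0.309629, fail to reject H0.


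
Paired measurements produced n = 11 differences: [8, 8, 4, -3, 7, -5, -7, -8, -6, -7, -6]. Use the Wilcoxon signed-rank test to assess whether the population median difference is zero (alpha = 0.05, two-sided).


Step 1: Drop any zero differences (none here) and take |d_i|.
|d| = [8, 8, 4, 3, 7, 5, 7, 8, 6, 7, 6]
Step 2: Midrank |d_i| (ties get averaged ranks).
ranks: |8|->10, |8|->10, |4|->2, |3|->1, |7|->7, |5|->3, |7|->7, |8|->10, |6|->4.5, |7|->7, |6|->4.5
Step 3: Attach original signs; sum ranks with positive sign and with negative sign.
W+ = 10 + 10 + 2 + 7 = 29
W- = 1 + 3 + 7 + 10 + 4.5 + 7 + 4.5 = 37
(Check: W+ + W- = 66 should equal n(n+1)/2 = 66.)
Step 4: Test statistic W = min(W+, W-) = 29.
Step 5: Ties in |d|, so use the tie-corrected normal approximation.
        E[W] = n(n+1)/4 = 11*12/4 = 33.
        Tie groups: |d|=6 (t=2), |d|=7 (t=3), |d|=8 (t=3); sum(t^3 - t) = 54.
        Var[W] = n(n+1)(2n+1)/24 - sum(t^3-t)/48 = 3036/24 - 54/48 = 125.375.
        z = (W - E[W]) / sqrt(Var[W]) = (29 - 33) / 11.1971 = -0.3572.
        Two-sided p = 2*Phi(z) = 0.720916.
Step 6: alpha = 0.05. fail to reject H0.

W+ = 29, W- = 37, W = min = 29, p = 0.720916, fail to reject H0.


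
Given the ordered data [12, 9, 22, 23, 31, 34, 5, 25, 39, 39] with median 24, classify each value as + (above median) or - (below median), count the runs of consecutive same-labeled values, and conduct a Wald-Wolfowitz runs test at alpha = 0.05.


Step 1: Compute median = 24; label A = above, B = below.
Labels in order: BBBBAABAAA  (n_A = 5, n_B = 5)
Step 2: Count runs R = 4.
Step 3: Under H0 (random ordering), E[R] = 2*n_A*n_B/(n_A+n_B) + 1 = 2*5*5/10 + 1 = 6.0000.
        Var[R] = 2*n_A*n_B*(2*n_A*n_B - n_A - n_B) / ((n_A+n_B)^2 * (n_A+n_B-1)) = 2000/900 = 2.2222.
        SD[R] = 1.4907.
Step 4: Continuity-corrected z = (R + 0.5 - E[R]) / SD[R] = (4 + 0.5 - 6.0000) / 1.4907 = -1.0062.
Step 5: Two-sided p-value via normal approximation = 2*(1 - Phi(|z|)) = 0.314305.
Step 6: alpha = 0.05. fail to reject H0.

R = 4, z = -1.0062, p = 0.314305, fail to reject H0.


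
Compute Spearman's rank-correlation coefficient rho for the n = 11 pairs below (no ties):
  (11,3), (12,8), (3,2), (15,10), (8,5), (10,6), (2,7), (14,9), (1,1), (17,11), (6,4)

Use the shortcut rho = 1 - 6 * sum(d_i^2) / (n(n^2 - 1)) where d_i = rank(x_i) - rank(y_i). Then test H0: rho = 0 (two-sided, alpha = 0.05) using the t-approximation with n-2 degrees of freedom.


Step 1: Rank x and y separately (midranks; no ties here).
rank(x): 11->7, 12->8, 3->3, 15->10, 8->5, 10->6, 2->2, 14->9, 1->1, 17->11, 6->4
rank(y): 3->3, 8->8, 2->2, 10->10, 5->5, 6->6, 7->7, 9->9, 1->1, 11->11, 4->4
Step 2: d_i = R_x(i) - R_y(i); compute d_i^2.
  (7-3)^2=16, (8-8)^2=0, (3-2)^2=1, (10-10)^2=0, (5-5)^2=0, (6-6)^2=0, (2-7)^2=25, (9-9)^2=0, (1-1)^2=0, (11-11)^2=0, (4-4)^2=0
sum(d^2) = 42.
Step 3: rho = 1 - 6*42 / (11*(11^2 - 1)) = 1 - 252/1320 = 0.809091.
Step 4: Under H0, t = rho * sqrt((n-2)/(1-rho^2)) = 4.1302 ~ t(9).
Step 5: Two-sided p-value from the t-distribution with 9 df = 0.002559.
Step 6: alpha = 0.05. reject H0.

rho = 0.8091, p = 0.002559, reject H0 at alpha = 0.05.


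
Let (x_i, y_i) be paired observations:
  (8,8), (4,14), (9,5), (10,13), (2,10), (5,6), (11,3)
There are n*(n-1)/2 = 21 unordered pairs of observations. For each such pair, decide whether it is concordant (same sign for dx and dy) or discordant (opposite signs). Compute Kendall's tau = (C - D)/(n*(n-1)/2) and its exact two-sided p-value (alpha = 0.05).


Step 1: Enumerate the 21 unordered pairs (i,j) with i<j and classify each by sign(x_j-x_i) * sign(y_j-y_i).
  (1,2):dx=-4,dy=+6->D; (1,3):dx=+1,dy=-3->D; (1,4):dx=+2,dy=+5->C; (1,5):dx=-6,dy=+2->D
  (1,6):dx=-3,dy=-2->C; (1,7):dx=+3,dy=-5->D; (2,3):dx=+5,dy=-9->D; (2,4):dx=+6,dy=-1->D
  (2,5):dx=-2,dy=-4->C; (2,6):dx=+1,dy=-8->D; (2,7):dx=+7,dy=-11->D; (3,4):dx=+1,dy=+8->C
  (3,5):dx=-7,dy=+5->D; (3,6):dx=-4,dy=+1->D; (3,7):dx=+2,dy=-2->D; (4,5):dx=-8,dy=-3->C
  (4,6):dx=-5,dy=-7->C; (4,7):dx=+1,dy=-10->D; (5,6):dx=+3,dy=-4->D; (5,7):dx=+9,dy=-7->D
  (6,7):dx=+6,dy=-3->D
Step 2: C = 6, D = 15, total pairs = 21.
Step 3: tau = (C - D)/(n(n-1)/2) = (6 - 15)/21 = -0.428571.
Step 4: Exact two-sided p-value (enumerate n! = 5040 permutations of y under H0): p = 0.238889.
Step 5: alpha = 0.05. fail to reject H0.

tau_b = -0.4286 (C=6, D=15), p = 0.238889, fail to reject H0.


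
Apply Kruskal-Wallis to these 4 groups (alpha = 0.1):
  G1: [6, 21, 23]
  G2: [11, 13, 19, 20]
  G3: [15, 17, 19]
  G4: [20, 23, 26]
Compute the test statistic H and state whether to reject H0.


Step 1: Combine all N = 13 observations and assign midranks.
sorted (value, group, rank): (6,G1,1), (11,G2,2), (13,G2,3), (15,G3,4), (17,G3,5), (19,G2,6.5), (19,G3,6.5), (20,G2,8.5), (20,G4,8.5), (21,G1,10), (23,G1,11.5), (23,G4,11.5), (26,G4,13)
Step 2: Sum ranks within each group.
R_1 = 22.5 (n_1 = 3)
R_2 = 20 (n_2 = 4)
R_3 = 15.5 (n_3 = 3)
R_4 = 33 (n_4 = 3)
Step 3: H = 12/(N(N+1)) * sum(R_i^2/n_i) - 3(N+1)
     = 12/(13*14) * (22.5^2/3 + 20^2/4 + 15.5^2/3 + 33^2/3) - 3*14
     = 0.065934 * 711.833 - 42
     = 4.934066.
Step 4: Ties present; correction factor C = 1 - 18/(13^3 - 13) = 0.991758. Corrected H = 4.934066 / 0.991758 = 4.975069.
Step 5: Under H0, H ~ chi^2(3); p-value = 0.173632.
Step 6: alpha = 0.1. fail to reject H0.

H = 4.9751, df = 3, p = 0.173632, fail to reject H0.


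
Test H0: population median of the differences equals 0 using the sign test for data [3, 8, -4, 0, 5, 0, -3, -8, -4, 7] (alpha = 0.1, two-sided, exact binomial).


Step 1: Discard zero differences. Original n = 10; n_eff = number of nonzero differences = 8.
Nonzero differences (with sign): +3, +8, -4, +5, -3, -8, -4, +7
Step 2: Count signs: positive = 4, negative = 4.
Step 3: Under H0: P(positive) = 0.5, so the number of positives S ~ Bin(8, 0.5).
Step 4: Two-sided exact p-value = sum of Bin(8,0.5) probabilities at or below the observed probability = 1.000000.
Step 5: alpha = 0.1. fail to reject H0.

n_eff = 8, pos = 4, neg = 4, p = 1.000000, fail to reject H0.


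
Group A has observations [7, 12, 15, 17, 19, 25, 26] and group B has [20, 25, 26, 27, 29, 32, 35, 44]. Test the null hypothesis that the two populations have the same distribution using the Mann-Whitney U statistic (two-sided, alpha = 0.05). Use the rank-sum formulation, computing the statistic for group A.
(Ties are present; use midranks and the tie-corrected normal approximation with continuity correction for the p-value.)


Step 1: Combine and sort all 15 observations; assign midranks.
sorted (value, group): (7,X), (12,X), (15,X), (17,X), (19,X), (20,Y), (25,X), (25,Y), (26,X), (26,Y), (27,Y), (29,Y), (32,Y), (35,Y), (44,Y)
ranks: 7->1, 12->2, 15->3, 17->4, 19->5, 20->6, 25->7.5, 25->7.5, 26->9.5, 26->9.5, 27->11, 29->12, 32->13, 35->14, 44->15
Step 2: Rank sum for X: R1 = 1 + 2 + 3 + 4 + 5 + 7.5 + 9.5 = 32.
Step 3: U_X = R1 - n1(n1+1)/2 = 32 - 7*8/2 = 32 - 28 = 4.
       U_Y = n1*n2 - U_X = 56 - 4 = 52.
Step 4: Ties are present, so use the tie-corrected normal approximation (with continuity correction) for the p-value.
Step 5: p-value = 0.006441; compare to alpha = 0.05. reject H0.

U_X = 4, p = 0.006441, reject H0 at alpha = 0.05.


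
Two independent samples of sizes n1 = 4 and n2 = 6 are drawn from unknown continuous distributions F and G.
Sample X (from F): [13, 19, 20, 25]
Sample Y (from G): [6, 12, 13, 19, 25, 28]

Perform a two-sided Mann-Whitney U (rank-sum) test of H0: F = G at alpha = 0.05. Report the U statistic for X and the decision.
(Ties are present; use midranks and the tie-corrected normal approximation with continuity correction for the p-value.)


Step 1: Combine and sort all 10 observations; assign midranks.
sorted (value, group): (6,Y), (12,Y), (13,X), (13,Y), (19,X), (19,Y), (20,X), (25,X), (25,Y), (28,Y)
ranks: 6->1, 12->2, 13->3.5, 13->3.5, 19->5.5, 19->5.5, 20->7, 25->8.5, 25->8.5, 28->10
Step 2: Rank sum for X: R1 = 3.5 + 5.5 + 7 + 8.5 = 24.5.
Step 3: U_X = R1 - n1(n1+1)/2 = 24.5 - 4*5/2 = 24.5 - 10 = 14.5.
       U_Y = n1*n2 - U_X = 24 - 14.5 = 9.5.
Step 4: Ties are present, so use the tie-corrected normal approximation (with continuity correction) for the p-value.
Step 5: p-value = 0.666955; compare to alpha = 0.05. fail to reject H0.

U_X = 14.5, p = 0.666955, fail to reject H0 at alpha = 0.05.


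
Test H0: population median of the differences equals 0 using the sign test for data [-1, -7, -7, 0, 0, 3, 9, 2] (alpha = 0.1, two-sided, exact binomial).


Step 1: Discard zero differences. Original n = 8; n_eff = number of nonzero differences = 6.
Nonzero differences (with sign): -1, -7, -7, +3, +9, +2
Step 2: Count signs: positive = 3, negative = 3.
Step 3: Under H0: P(positive) = 0.5, so the number of positives S ~ Bin(6, 0.5).
Step 4: Two-sided exact p-value = sum of Bin(6,0.5) probabilities at or below the observed probability = 1.000000.
Step 5: alpha = 0.1. fail to reject H0.

n_eff = 6, pos = 3, neg = 3, p = 1.000000, fail to reject H0.


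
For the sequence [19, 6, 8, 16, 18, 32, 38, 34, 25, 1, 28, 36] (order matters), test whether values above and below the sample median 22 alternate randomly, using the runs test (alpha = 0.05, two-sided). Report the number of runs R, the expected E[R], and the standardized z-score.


Step 1: Compute median = 22; label A = above, B = below.
Labels in order: BBBBBAAAABAA  (n_A = 6, n_B = 6)
Step 2: Count runs R = 4.
Step 3: Under H0 (random ordering), E[R] = 2*n_A*n_B/(n_A+n_B) + 1 = 2*6*6/12 + 1 = 7.0000.
        Var[R] = 2*n_A*n_B*(2*n_A*n_B - n_A - n_B) / ((n_A+n_B)^2 * (n_A+n_B-1)) = 4320/1584 = 2.7273.
        SD[R] = 1.6514.
Step 4: Continuity-corrected z = (R + 0.5 - E[R]) / SD[R] = (4 + 0.5 - 7.0000) / 1.6514 = -1.5138.
Step 5: Two-sided p-value via normal approximation = 2*(1 - Phi(|z|)) = 0.130070.
Step 6: alpha = 0.05. fail to reject H0.

R = 4, z = -1.5138, p = 0.130070, fail to reject H0.
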